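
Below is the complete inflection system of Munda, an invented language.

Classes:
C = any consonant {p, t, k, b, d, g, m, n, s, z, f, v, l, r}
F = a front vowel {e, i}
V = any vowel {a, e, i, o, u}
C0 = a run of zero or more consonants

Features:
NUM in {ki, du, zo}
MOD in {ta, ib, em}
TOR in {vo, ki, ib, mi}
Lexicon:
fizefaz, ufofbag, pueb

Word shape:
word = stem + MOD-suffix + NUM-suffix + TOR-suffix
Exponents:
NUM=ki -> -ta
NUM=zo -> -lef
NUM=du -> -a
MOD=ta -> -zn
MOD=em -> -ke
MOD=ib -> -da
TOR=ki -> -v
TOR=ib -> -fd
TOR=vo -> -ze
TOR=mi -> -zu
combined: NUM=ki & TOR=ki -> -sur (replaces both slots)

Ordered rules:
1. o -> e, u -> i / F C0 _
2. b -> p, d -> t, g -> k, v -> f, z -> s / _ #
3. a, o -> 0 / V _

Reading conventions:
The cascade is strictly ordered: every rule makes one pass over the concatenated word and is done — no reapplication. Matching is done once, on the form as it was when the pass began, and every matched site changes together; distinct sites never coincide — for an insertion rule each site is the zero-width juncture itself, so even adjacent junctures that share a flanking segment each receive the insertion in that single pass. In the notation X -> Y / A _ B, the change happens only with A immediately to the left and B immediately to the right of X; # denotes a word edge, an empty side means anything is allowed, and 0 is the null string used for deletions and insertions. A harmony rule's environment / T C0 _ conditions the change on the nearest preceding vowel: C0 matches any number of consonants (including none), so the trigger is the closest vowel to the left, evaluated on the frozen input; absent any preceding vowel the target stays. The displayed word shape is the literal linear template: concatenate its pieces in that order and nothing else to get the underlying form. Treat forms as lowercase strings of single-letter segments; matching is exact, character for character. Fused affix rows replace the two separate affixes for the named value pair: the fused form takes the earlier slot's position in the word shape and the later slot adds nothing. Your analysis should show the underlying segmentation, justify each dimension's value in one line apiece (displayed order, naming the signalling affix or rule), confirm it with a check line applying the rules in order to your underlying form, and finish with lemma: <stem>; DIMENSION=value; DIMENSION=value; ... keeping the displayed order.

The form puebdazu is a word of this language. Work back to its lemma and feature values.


underlying: pueb-da-a-zu
NUM=du - signalled by the affix -a
MOD=ib - signalled by the affix -da
TOR=mi - signalled by the affix -zu
check: puebdaazu -> puebdaazu -> puebdaazu -> puebdazu
lemma: pueb; NUM=du; MOD=ib; TOR=mi


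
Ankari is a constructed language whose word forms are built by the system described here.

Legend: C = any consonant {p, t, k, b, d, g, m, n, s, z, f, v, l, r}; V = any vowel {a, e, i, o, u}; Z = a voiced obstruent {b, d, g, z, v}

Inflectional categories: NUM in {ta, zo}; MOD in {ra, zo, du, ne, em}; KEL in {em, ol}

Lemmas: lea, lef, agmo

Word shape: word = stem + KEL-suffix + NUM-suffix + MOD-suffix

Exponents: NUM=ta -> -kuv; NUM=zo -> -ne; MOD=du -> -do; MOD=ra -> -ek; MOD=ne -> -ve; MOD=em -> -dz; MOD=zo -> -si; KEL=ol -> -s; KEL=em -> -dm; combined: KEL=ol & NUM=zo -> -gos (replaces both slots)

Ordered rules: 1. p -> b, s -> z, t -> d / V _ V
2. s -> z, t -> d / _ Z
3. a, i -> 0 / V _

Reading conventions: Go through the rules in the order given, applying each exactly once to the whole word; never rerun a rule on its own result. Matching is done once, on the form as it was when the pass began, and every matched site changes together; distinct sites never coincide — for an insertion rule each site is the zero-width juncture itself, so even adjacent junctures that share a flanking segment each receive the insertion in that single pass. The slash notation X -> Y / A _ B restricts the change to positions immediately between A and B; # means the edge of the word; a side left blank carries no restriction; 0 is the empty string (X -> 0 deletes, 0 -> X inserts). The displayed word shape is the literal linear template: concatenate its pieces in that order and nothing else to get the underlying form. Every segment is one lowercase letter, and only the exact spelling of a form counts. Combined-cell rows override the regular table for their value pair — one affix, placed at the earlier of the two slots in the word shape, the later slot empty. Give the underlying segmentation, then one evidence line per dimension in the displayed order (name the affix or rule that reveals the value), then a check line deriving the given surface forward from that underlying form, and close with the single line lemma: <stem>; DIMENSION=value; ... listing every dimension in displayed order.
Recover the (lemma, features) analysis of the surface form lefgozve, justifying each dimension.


underlying: lef-gos-ve
NUM=zo - signalled by the combined affix row
MOD=ne - signalled by the affix -ve
KEL=ol - signalled by the combined affix row
check: lefgosve -> lefgosve -> lefgozve -> lefgozve
lemma: lef; NUM=zo; MOD=ne; KEL=ol


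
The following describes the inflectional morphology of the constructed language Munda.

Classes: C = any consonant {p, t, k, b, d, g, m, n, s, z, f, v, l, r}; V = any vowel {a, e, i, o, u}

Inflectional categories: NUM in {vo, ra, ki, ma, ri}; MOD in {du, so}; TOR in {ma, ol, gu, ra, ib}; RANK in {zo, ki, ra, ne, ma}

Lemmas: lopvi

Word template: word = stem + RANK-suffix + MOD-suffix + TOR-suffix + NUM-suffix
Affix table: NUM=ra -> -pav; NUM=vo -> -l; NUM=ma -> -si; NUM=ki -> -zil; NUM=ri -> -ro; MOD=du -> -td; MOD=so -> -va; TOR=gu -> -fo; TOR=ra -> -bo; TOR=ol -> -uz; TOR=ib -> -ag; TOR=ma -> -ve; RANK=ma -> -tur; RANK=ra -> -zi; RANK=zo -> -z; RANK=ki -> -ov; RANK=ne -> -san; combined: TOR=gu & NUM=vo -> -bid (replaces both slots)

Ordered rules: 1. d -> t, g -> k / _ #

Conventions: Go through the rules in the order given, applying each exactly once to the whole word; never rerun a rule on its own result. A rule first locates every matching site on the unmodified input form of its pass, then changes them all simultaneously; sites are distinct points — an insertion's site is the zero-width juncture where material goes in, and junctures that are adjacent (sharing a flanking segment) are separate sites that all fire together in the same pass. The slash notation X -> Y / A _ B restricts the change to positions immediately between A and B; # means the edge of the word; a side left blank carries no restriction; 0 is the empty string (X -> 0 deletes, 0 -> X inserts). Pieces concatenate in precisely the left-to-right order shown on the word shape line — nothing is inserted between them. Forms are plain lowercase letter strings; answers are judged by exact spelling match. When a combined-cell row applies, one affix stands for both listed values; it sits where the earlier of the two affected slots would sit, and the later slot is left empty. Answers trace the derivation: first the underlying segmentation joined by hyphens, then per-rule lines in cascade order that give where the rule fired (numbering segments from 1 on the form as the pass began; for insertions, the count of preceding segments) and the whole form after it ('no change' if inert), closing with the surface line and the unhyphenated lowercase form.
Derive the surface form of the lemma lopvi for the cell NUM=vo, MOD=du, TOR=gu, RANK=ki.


underlying: lopvi-ov-td-bid
1. d -> t, g -> k / _ #: fires at position(s) 12: lopviovtdbit
surface: lopviovtdbit


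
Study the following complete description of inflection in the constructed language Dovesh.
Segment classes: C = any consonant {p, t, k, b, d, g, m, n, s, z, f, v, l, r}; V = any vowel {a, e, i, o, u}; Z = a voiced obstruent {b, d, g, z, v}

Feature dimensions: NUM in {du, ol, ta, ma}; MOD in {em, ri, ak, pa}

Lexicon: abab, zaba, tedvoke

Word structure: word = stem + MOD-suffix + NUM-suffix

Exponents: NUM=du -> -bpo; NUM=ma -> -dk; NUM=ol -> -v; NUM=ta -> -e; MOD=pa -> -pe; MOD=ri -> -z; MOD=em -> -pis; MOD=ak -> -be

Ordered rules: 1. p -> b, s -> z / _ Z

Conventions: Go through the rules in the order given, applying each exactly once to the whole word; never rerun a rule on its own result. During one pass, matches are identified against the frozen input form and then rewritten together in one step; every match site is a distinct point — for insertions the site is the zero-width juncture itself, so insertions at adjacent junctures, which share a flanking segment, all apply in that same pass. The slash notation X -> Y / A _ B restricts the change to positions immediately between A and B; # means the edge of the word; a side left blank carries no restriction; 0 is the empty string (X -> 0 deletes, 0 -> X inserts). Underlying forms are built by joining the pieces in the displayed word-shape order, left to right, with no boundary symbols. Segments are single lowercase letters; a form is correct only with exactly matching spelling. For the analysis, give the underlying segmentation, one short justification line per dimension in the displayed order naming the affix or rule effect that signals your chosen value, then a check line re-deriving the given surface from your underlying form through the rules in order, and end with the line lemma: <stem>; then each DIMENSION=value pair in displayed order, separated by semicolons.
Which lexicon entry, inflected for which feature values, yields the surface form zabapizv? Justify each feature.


underlying: zaba-pis-v
NUM=ol - signalled by the affix -v
MOD=em - signalled by the affix -pis
check: zabapisv -> zabapizv
lemma: zaba; NUM=ol; MOD=em


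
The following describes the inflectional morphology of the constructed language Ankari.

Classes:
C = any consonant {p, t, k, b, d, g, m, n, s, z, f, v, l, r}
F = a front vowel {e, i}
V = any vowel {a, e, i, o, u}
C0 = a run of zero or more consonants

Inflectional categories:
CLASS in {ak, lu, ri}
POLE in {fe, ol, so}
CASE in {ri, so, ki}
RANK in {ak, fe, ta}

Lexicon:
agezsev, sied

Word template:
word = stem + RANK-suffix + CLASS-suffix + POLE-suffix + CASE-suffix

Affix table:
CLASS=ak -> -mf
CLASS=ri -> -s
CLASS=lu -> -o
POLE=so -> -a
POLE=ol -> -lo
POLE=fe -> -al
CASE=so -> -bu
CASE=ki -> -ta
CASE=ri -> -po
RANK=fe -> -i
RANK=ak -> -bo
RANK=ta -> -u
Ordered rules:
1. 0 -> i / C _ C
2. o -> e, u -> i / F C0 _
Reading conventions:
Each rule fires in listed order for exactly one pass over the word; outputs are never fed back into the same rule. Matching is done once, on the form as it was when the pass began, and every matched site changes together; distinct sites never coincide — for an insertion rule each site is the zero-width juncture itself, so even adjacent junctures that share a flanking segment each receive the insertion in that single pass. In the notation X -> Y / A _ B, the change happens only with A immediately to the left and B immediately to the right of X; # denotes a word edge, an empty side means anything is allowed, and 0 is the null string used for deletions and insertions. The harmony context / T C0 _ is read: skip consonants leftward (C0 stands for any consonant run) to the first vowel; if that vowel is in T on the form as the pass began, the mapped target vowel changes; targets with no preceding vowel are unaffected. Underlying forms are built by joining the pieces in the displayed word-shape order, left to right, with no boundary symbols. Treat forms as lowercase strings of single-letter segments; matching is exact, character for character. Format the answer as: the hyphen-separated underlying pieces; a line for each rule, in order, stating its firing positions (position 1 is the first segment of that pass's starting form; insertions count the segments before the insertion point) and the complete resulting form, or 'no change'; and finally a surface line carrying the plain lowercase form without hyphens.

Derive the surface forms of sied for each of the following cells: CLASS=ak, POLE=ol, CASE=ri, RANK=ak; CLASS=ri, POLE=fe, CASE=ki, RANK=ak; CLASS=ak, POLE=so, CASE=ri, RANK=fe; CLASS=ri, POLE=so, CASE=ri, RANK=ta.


cell CLASS=ak, POLE=ol, CASE=ri, RANK=ak:
underlying: sied-bo-mf-lo-po
1. 0 -> i / C _ C: inserts after position(s) 4, 7, 8: siedibomifilopo
2. o -> e, u -> i / F C0 _: fires at position(s) 7, 13: siedibemifilepo
surface: siedibemifilepo

cell CLASS=ri, POLE=fe, CASE=ki, RANK=ak:
underlying: sied-bo-s-al-ta
1. 0 -> i / C _ C: inserts after position(s) 4, 9: siedibosalita
2. o -> e, u -> i / F C0 _: fires at position(s) 7: siedibesalita
surface: siedibesalita

cell CLASS=ak, POLE=so, CASE=ri, RANK=fe:
underlying: sied-i-mf-a-po
1. 0 -> i / C _ C: inserts after position(s) 6: siedimifapo
2. o -> e, u -> i / F C0 _: no change
surface: siedimifapo

cell CLASS=ri, POLE=so, CASE=ri, RANK=ta:
underlying: sied-u-s-a-po
1. 0 -> i / C _ C: no change
2. o -> e, u -> i / F C0 _: fires at position(s) 5: siedisapo
surface: siedisapo


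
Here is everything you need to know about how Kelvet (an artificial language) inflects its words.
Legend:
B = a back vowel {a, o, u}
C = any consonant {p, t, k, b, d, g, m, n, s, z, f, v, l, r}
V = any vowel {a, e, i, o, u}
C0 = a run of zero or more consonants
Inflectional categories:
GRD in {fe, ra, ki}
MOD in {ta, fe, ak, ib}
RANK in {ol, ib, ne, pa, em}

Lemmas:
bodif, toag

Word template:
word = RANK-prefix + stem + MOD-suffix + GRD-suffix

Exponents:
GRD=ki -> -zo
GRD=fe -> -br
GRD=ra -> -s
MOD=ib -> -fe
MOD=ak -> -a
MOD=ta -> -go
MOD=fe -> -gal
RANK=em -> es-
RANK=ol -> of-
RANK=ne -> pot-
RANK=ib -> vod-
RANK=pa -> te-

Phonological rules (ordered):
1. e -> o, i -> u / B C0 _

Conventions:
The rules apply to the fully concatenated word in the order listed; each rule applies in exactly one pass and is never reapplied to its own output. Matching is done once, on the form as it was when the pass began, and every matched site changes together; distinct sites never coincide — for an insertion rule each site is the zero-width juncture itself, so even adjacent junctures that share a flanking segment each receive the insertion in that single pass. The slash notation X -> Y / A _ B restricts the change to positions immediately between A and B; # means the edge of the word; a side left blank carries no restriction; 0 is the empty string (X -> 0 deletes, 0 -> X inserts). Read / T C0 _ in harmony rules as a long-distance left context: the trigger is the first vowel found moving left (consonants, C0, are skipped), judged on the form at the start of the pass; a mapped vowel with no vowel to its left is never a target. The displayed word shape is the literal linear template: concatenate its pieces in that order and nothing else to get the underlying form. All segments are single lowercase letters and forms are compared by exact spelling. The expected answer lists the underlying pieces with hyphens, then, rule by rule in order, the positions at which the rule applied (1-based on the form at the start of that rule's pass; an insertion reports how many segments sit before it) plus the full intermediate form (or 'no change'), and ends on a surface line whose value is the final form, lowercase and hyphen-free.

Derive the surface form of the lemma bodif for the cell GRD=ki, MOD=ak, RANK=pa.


underlying: te-bodif-a-zo
1. e -> o, i -> u / B C0 _: fires at position(s) 6: tebodufazo
surface: tebodufazo


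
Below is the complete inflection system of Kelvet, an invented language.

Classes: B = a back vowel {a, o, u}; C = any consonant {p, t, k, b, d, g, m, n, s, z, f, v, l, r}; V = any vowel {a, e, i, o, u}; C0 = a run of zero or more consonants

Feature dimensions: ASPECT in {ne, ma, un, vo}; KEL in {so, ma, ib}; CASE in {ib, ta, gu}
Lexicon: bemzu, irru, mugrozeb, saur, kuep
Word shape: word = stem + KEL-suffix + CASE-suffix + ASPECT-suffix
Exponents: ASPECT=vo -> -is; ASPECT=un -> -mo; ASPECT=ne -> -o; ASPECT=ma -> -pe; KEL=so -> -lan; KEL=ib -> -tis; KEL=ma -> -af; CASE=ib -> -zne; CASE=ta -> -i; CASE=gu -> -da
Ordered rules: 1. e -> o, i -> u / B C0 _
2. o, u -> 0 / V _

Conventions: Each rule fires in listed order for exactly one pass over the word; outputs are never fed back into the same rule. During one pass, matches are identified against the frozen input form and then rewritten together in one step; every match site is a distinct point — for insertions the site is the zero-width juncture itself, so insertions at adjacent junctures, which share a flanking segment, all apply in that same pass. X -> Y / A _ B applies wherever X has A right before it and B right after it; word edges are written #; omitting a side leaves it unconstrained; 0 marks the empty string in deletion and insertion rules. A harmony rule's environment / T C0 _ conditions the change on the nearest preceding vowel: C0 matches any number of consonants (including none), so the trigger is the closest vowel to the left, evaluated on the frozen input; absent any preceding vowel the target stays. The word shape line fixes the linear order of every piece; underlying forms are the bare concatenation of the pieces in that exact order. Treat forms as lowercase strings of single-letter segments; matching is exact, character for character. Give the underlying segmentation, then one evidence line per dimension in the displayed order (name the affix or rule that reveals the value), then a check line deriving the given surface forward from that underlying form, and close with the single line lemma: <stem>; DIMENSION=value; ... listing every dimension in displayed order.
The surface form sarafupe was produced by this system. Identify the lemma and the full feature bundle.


underlying: saur-af-i-pe
ASPECT=ma - signalled by the affix -pe
KEL=ma - signalled by the affix -af
CASE=ta - signalled by the affix -i
check: saurafipe -> saurafupe -> sarafupe
lemma: saur; ASPECT=ma; KEL=ma; CASE=ta


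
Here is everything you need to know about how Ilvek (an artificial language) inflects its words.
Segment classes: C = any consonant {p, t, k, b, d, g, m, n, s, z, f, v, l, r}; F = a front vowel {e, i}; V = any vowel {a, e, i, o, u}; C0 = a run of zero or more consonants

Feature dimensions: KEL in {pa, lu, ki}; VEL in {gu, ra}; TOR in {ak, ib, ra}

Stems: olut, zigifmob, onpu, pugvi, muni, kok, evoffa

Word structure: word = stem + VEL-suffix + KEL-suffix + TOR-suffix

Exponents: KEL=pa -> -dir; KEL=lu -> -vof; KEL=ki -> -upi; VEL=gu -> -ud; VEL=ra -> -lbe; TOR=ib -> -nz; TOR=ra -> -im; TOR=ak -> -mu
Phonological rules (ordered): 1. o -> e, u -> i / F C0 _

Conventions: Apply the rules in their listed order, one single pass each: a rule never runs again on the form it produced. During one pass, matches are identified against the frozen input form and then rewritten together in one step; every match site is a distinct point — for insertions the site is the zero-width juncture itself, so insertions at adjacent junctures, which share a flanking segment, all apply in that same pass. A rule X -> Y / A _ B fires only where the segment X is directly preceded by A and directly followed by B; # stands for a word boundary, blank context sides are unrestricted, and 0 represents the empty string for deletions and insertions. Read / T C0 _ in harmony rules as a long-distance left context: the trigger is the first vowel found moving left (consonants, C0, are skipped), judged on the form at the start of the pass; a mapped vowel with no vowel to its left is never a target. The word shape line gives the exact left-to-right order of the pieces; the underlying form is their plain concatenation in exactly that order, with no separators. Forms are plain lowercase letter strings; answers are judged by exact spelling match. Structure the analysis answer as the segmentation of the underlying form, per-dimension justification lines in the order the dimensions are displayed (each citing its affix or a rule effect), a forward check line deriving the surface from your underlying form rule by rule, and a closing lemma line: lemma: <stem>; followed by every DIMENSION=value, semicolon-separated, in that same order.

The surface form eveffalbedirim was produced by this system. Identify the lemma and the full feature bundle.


underlying: evoffa-lbe-dir-im
KEL=pa - signalled by the affix -dir
VEL=ra - signalled by the affix -lbe
TOR=ra - signalled by the affix -im
check: evoffalbedirim -> eveffalbedirim
lemma: evoffa; KEL=pa; VEL=ra; TOR=ra


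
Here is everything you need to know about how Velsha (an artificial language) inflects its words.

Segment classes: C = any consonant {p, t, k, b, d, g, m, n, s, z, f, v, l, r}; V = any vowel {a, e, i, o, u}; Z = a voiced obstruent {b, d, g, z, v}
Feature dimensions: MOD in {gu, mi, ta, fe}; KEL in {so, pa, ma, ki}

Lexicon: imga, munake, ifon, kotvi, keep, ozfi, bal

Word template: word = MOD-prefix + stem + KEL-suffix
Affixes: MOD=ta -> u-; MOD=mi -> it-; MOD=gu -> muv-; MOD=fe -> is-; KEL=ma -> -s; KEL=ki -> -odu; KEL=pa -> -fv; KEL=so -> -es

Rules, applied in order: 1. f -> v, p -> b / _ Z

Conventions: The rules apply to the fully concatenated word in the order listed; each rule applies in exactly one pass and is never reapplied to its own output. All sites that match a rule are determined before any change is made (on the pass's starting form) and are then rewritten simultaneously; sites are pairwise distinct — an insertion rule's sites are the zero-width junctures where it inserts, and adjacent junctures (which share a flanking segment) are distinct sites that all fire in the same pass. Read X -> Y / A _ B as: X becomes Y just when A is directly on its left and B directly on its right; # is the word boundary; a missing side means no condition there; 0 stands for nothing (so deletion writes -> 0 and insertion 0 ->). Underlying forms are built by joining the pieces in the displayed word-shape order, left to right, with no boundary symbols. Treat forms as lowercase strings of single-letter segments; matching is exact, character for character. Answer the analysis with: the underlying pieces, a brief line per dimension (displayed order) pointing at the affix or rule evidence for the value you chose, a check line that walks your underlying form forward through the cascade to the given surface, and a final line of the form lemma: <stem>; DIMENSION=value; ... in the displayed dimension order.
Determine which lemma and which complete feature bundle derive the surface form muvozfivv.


underlying: muv-ozfi-fv
MOD=gu - signalled by the affix muv-
KEL=pa - signalled by the affix -fv
check: muvozfifv -> muvozfivv
lemma: ozfi; MOD=gu; KEL=pa


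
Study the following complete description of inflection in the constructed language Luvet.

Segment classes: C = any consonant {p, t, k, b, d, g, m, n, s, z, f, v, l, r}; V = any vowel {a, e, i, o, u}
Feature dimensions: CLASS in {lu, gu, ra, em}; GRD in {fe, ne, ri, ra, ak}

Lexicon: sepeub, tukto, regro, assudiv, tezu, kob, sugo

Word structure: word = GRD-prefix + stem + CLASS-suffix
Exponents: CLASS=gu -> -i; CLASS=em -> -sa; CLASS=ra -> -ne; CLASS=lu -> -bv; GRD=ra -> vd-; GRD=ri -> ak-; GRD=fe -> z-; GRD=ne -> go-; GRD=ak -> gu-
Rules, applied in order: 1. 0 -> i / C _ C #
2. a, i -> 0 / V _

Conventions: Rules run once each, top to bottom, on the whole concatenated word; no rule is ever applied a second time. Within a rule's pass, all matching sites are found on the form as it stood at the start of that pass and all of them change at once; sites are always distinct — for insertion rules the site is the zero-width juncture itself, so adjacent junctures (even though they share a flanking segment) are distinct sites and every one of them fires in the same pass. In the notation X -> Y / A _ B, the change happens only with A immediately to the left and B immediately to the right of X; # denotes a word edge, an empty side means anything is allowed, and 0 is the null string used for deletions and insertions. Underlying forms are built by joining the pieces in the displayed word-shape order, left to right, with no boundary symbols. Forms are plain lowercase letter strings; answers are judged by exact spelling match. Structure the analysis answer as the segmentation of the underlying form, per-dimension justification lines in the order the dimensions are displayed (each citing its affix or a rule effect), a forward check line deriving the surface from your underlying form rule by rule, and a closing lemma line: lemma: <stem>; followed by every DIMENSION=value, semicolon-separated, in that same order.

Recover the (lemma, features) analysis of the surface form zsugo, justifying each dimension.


underlying: z-sugo-i
CLASS=gu - signalled by the affix -i
GRD=fe - signalled by the affix z-
check: zsugoi -> zsugoi -> zsugo
lemma: sugo; CLASS=gu; GRD=fe


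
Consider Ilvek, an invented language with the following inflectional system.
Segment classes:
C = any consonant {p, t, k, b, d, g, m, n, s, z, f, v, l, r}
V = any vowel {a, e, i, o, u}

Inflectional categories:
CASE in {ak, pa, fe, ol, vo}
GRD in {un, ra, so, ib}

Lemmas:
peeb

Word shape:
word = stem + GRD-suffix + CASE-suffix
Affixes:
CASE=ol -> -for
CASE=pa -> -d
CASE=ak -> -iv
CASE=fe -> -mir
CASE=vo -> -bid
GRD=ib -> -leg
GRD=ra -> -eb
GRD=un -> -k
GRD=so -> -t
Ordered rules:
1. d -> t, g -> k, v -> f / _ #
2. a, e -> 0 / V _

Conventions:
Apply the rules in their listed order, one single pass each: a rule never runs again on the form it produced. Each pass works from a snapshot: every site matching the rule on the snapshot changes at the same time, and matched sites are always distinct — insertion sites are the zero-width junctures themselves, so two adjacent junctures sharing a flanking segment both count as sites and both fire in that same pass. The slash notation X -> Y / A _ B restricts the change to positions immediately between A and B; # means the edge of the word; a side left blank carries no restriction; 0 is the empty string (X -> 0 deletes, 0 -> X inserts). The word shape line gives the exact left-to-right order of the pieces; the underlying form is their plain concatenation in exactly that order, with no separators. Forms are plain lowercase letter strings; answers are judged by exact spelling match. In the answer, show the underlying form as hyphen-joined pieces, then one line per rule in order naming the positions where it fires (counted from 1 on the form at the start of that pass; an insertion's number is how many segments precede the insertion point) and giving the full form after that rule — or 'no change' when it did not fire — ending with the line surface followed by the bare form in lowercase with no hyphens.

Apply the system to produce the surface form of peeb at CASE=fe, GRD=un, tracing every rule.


underlying: peeb-k-mir
1. d -> t, g -> k, v -> f / _ #: no change
2. a, e -> 0 / V _: fires at position(s) 3: pebkmir
surface: pebkmir


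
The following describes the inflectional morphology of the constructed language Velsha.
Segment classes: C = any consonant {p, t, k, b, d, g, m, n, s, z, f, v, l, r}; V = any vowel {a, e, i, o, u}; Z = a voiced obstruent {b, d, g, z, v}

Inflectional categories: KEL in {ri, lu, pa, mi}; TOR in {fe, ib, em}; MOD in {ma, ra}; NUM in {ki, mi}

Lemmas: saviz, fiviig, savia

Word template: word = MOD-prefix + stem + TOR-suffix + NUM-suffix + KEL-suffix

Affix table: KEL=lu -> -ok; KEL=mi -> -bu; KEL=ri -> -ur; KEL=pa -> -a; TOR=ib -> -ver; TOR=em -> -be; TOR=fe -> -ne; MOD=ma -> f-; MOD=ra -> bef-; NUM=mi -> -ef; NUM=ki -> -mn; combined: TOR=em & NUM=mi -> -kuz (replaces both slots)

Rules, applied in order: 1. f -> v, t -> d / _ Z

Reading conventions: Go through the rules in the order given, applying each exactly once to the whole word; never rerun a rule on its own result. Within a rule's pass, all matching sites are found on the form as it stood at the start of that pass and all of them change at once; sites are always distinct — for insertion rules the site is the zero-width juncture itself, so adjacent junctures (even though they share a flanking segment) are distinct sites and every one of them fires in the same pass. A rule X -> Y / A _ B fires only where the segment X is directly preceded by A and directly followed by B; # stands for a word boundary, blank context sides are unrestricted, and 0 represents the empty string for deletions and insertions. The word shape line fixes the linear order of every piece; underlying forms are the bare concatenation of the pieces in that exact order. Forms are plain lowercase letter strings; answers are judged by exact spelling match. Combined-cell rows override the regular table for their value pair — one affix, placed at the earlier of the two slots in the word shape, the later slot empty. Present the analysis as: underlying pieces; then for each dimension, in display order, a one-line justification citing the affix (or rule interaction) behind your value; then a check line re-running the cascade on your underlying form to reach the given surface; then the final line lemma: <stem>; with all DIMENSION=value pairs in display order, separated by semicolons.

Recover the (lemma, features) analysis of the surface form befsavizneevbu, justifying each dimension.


underlying: bef-saviz-ne-ef-bu
KEL=mi - signalled by the affix -bu
TOR=fe - signalled by the affix -ne
MOD=ra - signalled by the affix bef-
NUM=mi - signalled by the affix -ef
check: befsavizneefbu -> befsavizneevbu
lemma: saviz; KEL=mi; TOR=fe; MOD=ra; NUM=mi


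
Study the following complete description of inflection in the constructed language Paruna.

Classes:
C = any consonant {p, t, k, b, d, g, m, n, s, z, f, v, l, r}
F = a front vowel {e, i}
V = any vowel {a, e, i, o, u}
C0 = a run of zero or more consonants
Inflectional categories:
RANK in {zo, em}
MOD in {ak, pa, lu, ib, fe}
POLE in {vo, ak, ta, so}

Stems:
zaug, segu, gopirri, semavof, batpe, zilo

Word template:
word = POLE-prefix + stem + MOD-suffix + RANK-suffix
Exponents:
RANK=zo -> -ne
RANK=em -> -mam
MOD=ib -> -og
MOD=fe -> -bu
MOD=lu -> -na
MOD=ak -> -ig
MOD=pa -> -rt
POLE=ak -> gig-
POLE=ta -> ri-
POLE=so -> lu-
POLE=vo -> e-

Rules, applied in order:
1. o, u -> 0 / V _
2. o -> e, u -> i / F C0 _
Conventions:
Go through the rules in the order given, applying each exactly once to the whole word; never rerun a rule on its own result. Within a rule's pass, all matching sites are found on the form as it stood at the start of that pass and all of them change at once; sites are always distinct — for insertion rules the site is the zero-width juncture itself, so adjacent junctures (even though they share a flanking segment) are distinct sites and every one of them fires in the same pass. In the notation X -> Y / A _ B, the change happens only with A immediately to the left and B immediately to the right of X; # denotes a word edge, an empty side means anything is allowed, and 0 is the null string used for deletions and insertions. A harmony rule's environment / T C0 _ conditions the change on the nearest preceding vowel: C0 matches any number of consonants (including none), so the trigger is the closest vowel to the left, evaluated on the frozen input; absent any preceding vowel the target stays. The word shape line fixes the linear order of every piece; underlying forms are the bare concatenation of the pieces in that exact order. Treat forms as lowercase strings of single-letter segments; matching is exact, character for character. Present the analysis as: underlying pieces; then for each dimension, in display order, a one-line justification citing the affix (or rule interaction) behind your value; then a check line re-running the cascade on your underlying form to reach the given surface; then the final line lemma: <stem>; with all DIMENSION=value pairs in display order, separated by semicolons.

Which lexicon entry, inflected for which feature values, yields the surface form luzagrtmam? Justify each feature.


underlying: lu-zaug-rt-mam
RANK=em - signalled by the affix -mam
MOD=pa - signalled by the affix -rt
POLE=so - signalled by the affix lu-
check: luzaugrtmam -> luzagrtmam -> luzagrtmam
lemma: zaug; RANK=em; MOD=pa; POLE=so


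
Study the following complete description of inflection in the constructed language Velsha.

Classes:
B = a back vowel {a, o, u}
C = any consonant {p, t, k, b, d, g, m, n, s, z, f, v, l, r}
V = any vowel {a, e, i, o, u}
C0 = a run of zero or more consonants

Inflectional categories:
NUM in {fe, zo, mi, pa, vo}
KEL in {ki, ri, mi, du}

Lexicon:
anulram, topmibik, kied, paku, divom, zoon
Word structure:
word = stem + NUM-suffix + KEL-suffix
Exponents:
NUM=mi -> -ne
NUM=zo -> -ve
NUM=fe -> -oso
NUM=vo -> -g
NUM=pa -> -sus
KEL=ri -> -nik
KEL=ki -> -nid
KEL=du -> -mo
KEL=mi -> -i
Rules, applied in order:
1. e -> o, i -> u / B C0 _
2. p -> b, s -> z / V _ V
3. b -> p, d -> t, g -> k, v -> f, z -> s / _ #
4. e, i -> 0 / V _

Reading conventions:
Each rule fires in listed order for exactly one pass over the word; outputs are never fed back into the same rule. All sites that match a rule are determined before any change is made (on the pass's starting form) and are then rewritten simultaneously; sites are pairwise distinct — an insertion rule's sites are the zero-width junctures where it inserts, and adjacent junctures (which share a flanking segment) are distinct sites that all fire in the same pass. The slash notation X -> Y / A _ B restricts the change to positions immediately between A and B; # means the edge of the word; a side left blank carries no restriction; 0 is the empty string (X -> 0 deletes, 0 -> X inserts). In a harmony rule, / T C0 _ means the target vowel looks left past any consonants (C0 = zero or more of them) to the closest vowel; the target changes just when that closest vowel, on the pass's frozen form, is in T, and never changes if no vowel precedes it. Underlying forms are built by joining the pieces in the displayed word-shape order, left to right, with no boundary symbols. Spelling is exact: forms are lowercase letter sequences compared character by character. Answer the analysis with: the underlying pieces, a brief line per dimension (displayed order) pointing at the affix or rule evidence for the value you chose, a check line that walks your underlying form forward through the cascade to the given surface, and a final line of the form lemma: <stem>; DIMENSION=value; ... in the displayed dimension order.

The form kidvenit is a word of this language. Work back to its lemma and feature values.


underlying: kied-ve-nid
NUM=zo - signalled by the affix -ve
KEL=ki - signalled by the affix -nid
check: kiedvenid -> kiedvenid -> kiedvenid -> kiedvenit -> kidvenit
lemma: kied; NUM=zo; KEL=ki


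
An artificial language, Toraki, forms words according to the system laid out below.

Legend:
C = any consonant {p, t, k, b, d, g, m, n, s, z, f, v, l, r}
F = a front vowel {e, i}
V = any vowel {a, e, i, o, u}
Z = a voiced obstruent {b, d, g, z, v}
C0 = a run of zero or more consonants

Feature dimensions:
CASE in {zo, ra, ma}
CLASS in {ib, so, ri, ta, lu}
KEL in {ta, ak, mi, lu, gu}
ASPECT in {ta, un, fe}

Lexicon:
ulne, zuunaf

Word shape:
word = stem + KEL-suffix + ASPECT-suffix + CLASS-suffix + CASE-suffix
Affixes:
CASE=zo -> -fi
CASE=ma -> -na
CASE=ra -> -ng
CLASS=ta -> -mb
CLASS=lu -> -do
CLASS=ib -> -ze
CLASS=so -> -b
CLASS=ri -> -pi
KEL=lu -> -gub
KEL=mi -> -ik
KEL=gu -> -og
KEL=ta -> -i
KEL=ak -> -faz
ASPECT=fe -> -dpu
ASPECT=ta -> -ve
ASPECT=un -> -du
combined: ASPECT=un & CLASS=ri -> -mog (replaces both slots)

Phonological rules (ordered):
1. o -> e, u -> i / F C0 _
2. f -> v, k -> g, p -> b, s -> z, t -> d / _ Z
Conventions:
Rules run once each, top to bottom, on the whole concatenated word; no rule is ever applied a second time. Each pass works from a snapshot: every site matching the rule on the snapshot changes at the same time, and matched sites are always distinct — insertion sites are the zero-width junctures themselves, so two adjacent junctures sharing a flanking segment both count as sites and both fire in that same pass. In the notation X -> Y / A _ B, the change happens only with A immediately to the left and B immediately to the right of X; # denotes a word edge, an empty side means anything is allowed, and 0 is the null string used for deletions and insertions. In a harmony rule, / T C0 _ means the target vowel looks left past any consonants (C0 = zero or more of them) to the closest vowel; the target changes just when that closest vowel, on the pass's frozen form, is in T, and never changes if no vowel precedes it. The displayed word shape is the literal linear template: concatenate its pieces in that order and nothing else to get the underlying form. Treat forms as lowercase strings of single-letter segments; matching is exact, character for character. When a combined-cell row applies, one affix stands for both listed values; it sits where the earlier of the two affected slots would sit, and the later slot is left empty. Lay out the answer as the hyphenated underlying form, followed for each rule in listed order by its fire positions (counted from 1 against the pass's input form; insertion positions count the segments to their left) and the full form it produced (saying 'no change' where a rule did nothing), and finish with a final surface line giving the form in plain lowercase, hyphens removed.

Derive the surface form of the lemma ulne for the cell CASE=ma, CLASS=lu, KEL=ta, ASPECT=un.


underlying: ulne-i-du-do-na
1. o -> e, u -> i / F C0 _: fires at position(s) 7: ulneididona
2. f -> v, k -> g, p -> b, s -> z, t -> d / _ Z: no change
surface: ulneididona


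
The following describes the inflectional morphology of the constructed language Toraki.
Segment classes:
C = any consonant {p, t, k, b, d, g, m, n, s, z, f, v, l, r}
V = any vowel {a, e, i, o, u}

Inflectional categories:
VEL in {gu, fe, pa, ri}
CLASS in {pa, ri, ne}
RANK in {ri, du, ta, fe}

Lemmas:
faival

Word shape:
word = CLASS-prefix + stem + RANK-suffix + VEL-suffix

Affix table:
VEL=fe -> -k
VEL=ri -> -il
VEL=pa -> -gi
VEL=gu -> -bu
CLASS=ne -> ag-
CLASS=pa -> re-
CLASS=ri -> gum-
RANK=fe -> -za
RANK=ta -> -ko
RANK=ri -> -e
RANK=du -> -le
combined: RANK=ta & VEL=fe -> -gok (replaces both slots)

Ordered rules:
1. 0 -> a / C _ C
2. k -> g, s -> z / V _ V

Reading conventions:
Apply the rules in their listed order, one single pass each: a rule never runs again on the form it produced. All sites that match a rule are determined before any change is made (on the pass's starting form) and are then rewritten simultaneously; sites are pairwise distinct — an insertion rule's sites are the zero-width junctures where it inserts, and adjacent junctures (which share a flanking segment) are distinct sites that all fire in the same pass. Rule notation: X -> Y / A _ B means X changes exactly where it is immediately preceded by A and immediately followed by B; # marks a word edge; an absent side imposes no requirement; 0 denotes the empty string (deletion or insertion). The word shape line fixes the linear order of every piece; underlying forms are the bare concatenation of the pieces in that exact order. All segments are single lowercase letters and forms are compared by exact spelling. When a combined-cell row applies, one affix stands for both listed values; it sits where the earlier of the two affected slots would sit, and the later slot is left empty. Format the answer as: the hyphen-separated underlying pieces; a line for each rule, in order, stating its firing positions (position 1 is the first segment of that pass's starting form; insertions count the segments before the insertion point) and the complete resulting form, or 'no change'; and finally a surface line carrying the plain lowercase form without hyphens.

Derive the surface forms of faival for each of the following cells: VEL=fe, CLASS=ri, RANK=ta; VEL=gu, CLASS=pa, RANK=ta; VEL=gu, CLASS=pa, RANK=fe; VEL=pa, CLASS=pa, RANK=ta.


cell VEL=fe, CLASS=ri, RANK=ta:
underlying: gum-faival-gok
1. 0 -> a / C _ C: inserts after position(s) 3, 9: gumafaivalagok
2. k -> g, s -> z / V _ V: no change
surface: gumafaivalagok

cell VEL=gu, CLASS=pa, RANK=ta:
underlying: re-faival-ko-bu
1. 0 -> a / C _ C: inserts after position(s) 8: refaivalakobu
2. k -> g, s -> z / V _ V: fires at position(s) 10: refaivalagobu
surface: refaivalagobu

cell VEL=gu, CLASS=pa, RANK=fe:
underlying: re-faival-za-bu
1. 0 -> a / C _ C: inserts after position(s) 8: refaivalazabu
2. k -> g, s -> z / V _ V: no change
surface: refaivalazabu

cell VEL=pa, CLASS=pa, RANK=ta:
underlying: re-faival-ko-gi
1. 0 -> a / C _ C: inserts after position(s) 8: refaivalakogi
2. k -> g, s -> z / V _ V: fires at position(s) 10: refaivalagogi
surface: refaivalagogi
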